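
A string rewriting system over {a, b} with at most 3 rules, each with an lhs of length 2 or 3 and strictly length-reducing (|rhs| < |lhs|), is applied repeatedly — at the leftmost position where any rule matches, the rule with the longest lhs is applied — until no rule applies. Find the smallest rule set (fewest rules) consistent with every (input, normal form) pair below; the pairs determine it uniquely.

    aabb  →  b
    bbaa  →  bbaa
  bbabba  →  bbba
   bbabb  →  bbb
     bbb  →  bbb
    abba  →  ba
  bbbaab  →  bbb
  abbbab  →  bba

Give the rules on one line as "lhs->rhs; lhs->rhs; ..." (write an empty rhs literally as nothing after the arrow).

  | aabb => b
  | bbaa
  | bbabba => bbba
  | bbabb => bbb

aab->; ab->a; abb->b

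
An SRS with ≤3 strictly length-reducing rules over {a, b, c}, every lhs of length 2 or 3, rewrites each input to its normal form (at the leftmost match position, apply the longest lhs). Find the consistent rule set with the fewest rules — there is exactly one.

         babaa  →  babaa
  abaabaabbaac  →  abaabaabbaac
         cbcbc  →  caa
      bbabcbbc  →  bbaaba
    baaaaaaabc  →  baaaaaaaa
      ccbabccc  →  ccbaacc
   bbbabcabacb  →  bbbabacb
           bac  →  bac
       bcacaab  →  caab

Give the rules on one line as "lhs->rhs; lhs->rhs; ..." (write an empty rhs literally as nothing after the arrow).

bc->a; bca->

  | babaa
  | abaabaabbaac
  | cbcbc => cabc => caa
  | bbabcbbc => bbaabbc => bbaaba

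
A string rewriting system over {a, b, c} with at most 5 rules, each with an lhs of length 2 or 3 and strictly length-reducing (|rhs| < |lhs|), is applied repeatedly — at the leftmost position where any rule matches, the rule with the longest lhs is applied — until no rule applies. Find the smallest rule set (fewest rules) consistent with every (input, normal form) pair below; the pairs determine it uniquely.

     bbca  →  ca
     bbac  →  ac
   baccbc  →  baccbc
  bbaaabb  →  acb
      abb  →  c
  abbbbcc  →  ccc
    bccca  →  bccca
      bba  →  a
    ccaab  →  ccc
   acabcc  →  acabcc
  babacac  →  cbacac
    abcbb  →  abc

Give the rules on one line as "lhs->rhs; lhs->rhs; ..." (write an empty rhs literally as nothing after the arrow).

  | bbca => ca
  | bbac => ac
  | baccbc
  | bbaaabb => aaabb => acb

aab->c; abb->c; bab->cb; bb->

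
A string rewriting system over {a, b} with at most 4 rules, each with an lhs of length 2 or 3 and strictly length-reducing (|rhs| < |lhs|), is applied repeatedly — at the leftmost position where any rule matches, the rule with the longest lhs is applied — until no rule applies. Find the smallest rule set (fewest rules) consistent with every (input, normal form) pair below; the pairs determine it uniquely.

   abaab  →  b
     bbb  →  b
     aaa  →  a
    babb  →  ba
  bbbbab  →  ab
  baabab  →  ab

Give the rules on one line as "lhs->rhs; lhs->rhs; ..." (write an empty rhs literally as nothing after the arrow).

aa->; aba->a; bb->

  | abaab => aab => b
  | bbb => b
  | aaa => a
  | babb => ba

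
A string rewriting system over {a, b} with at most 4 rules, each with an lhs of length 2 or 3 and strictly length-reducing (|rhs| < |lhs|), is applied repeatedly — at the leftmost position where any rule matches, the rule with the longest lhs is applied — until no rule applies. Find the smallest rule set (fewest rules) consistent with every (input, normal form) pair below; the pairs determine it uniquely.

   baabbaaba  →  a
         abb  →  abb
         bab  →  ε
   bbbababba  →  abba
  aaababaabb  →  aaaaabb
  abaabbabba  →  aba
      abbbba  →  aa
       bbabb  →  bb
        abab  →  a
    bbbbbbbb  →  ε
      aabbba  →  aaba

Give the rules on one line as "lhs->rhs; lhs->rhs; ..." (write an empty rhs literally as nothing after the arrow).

  | baabbaaba => babbaaba => baaba => baba => a
  | abb
  | bab => ε
  | bbbababba => baababba => bababba => abba

baa->ba; bab->; bbb->ba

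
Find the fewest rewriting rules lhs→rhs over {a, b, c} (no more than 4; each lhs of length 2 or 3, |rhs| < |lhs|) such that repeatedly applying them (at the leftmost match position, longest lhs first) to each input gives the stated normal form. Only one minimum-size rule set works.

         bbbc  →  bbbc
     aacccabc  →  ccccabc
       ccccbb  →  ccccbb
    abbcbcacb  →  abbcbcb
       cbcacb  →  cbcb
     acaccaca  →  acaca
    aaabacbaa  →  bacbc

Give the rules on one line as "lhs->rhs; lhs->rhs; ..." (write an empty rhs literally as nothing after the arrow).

aa->c; aaa->; acc->; bca->b

  | bbbc
  | aacccabc => ccccabc
  | ccccbb
  | abbcbcacb => abbcbcb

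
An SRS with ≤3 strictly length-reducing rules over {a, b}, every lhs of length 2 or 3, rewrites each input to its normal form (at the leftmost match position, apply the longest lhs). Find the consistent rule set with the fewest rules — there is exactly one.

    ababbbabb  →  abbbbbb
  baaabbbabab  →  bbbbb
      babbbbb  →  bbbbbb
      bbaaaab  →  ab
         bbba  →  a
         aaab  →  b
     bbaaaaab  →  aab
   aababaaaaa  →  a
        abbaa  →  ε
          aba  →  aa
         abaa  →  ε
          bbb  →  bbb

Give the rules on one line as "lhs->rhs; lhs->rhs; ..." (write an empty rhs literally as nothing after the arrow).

aaa->; ba->a; bab->bb

  | ababbbabb => abbbbabb => abbbbbb
  | baaabbbabab => aaabbbabab => bbbabab => bbbbab => bbbbb
  | babbbbb => bbbbbb
  | bbaaaab => baaaab => aaaab => ab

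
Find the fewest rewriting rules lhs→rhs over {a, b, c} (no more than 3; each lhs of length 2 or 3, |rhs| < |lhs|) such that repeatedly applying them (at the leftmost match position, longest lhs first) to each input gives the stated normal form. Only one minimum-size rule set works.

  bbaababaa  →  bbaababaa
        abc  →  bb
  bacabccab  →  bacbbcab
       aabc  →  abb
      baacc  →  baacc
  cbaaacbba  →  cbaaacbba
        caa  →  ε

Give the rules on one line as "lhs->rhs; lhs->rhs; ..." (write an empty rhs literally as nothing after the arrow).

abc->bb; caa->

  | bbaababaa
  | abc => bb
  | bacabccab => bacbbcab
  | aabc => abb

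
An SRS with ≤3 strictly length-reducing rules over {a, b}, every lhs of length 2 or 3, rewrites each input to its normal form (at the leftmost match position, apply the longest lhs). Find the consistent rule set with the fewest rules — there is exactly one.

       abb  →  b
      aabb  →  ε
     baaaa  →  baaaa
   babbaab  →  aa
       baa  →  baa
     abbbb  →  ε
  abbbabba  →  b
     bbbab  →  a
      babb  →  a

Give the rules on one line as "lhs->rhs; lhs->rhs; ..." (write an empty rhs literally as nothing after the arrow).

ab->; aba->b; bb->a

  | abb => b
  | aabb => ab => ε
  | baaaa
  | babbaab => bbaab => aaab => aa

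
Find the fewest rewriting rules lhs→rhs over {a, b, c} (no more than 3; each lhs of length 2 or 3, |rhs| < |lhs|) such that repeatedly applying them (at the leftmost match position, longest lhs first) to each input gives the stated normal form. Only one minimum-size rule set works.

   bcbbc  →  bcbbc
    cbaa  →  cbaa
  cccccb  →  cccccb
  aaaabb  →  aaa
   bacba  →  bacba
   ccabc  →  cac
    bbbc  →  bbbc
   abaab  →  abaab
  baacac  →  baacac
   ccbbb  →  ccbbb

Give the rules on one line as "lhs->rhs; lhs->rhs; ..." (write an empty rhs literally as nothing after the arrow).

abb->; cab->a

  | bcbbc
  | cbaa
  | cccccb
  | aaaabb => aaa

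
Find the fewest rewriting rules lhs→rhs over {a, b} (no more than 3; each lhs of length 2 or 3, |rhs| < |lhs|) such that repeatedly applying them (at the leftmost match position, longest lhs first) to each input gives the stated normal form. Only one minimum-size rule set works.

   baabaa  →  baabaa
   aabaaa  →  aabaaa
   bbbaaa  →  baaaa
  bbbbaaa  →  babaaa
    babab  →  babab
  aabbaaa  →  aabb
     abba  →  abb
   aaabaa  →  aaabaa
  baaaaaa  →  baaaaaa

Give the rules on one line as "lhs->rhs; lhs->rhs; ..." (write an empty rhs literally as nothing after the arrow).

bba->bb; bbb->ba

  | baabaa
  | aabaaa
  | bbbaaa => baaaa
  | bbbbaaa => babaaa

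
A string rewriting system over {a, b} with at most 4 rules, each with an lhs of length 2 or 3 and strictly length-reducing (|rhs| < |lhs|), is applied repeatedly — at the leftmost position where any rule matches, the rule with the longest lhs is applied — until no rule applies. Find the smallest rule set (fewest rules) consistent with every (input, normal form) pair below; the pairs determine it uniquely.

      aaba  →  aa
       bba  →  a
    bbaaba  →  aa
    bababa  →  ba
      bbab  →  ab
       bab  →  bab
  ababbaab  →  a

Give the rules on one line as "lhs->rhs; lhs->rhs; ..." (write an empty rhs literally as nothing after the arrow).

  | aaba => aa
  | bba => a
  | bbaaba => aaba => aa
  | bababa => baba => ba

aaa->ab; aba->a; bb->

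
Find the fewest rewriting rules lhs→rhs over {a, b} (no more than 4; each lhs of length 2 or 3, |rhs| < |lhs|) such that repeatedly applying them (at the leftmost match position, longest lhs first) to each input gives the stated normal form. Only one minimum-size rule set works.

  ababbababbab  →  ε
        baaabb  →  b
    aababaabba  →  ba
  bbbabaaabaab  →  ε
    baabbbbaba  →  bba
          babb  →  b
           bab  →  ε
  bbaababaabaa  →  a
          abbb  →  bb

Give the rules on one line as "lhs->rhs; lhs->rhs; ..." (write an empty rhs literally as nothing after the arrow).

aa->a; ab->; bab->

  | ababbababbab => abbababbab => bababbab => abbab => bab => ε
  | baaabb => baabb => babb => b
  | aababaabba => ababaabba => abaabba => aabba => abba => ba
  | bbbabaaabaab => bbaaabaab => bbaabaab => bbabaab => baab => bab => ε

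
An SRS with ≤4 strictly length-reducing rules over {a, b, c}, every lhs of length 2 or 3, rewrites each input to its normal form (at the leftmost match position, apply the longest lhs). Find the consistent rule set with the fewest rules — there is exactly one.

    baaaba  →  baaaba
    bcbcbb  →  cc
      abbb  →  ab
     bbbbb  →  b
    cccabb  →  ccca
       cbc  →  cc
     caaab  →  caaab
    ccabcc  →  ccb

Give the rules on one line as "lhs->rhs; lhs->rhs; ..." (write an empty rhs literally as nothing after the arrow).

  | baaaba
  | bcbcbb => cbcbb => ccbb => cc
  | abbb => ab
  | bbbbb => bbb => b

acc->b; bb->; bc->c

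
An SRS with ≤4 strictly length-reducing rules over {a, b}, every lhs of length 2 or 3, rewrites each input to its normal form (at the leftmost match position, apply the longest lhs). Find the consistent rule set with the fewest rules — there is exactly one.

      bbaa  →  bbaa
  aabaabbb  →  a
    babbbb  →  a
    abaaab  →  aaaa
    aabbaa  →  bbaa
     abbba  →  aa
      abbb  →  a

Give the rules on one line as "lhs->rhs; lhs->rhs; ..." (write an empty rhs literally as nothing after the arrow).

ab->a; abb->bb; bbb->ab

  | bbaa
  | aabaabbb => aaaabbb => aaabbb => aabbb => abbb => bbb => ab => a
  | babbbb => bbbbb => abbb => bbb => ab => a
  | abaaab => aaaab => aaaa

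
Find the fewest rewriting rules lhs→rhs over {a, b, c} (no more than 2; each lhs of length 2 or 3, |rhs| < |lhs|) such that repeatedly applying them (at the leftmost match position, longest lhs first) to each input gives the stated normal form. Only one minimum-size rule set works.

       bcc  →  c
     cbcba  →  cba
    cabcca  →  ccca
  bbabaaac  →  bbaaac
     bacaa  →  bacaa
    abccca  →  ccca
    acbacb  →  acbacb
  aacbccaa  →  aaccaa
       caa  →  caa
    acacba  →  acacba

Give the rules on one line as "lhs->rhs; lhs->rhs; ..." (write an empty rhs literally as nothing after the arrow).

ab->; bc->

  | bcc => c
  | cbcba => cba
  | cabcca => ccca
  | bbabaaac => bbaaac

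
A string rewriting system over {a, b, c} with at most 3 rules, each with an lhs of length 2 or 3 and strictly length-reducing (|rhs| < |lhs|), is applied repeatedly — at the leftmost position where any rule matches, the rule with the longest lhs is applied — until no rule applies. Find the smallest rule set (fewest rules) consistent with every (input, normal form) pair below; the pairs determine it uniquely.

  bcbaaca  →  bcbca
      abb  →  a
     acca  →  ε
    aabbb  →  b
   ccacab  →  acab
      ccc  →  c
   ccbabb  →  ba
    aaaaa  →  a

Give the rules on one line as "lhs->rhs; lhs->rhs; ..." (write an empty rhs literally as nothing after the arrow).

aa->; bb->; cc->

  | bcbaaca => bcbca
  | abb => a
  | acca => aa => ε
  | aabbb => bbb => b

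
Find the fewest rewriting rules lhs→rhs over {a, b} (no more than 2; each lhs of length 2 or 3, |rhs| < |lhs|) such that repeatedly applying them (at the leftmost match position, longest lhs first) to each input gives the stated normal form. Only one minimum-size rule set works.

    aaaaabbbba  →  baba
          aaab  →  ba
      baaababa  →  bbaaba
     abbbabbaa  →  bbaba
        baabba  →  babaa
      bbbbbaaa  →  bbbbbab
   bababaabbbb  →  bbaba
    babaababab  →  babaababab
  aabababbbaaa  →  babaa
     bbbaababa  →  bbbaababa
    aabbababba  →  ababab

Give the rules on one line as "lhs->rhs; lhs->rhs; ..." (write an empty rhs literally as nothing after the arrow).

aaa->ab; abb->ba

  | aaaaabbbba => abaabbbba => abababba => ababbaa => abbaaa => baaaa => baba
  | aaab => abb => ba
  | baaababa => babbaba => bbaaba
  | abbbabbaa => bababbaa => babbaaa => bbaaaa => bbaba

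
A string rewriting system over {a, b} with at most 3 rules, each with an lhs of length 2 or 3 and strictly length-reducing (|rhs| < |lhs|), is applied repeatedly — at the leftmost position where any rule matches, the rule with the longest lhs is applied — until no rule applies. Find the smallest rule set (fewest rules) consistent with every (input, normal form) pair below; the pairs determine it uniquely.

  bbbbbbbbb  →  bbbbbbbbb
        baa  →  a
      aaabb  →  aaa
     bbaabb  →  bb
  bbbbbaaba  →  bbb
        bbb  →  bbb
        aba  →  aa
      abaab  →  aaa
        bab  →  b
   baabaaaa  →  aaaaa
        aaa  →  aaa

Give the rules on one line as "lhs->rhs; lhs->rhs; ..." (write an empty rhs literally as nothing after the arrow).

  | bbbbbbbbb
  | baa => a
  | aaabb => aaab => aaa
  | bbaabb => babb => bb

ab->a; ba->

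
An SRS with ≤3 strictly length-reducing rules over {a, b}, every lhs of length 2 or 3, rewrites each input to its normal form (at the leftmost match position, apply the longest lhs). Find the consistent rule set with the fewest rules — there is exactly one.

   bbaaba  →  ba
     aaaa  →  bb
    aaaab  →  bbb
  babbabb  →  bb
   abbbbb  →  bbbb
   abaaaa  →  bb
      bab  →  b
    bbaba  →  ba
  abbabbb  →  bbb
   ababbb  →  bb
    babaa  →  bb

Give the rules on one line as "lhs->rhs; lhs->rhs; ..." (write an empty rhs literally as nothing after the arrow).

  | bbaaba => baaba => bbba => bba => ba
  | aaaa => baa => bb
  | aaaab => baab => bbb
  | babbabb => bbabb => babb => bb

aa->b; ab->; bba->ba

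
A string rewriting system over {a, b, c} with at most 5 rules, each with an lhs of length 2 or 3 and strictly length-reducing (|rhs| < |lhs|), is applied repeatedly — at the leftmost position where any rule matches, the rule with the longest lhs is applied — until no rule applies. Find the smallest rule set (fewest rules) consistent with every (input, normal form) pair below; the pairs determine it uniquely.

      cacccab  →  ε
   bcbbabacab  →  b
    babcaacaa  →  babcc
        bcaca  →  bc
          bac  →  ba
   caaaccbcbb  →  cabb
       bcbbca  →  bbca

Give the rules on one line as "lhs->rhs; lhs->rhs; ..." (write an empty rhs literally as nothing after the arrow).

aa->; ac->a; bba->c; cb->

  | cacccab => caccab => cacab => caab => cb => ε
  | bcbbabacab => bbabacab => cbacab => acab => aab => b
  | babcaacaa => babccaa => babcc
  | bcaca => bcaa => bc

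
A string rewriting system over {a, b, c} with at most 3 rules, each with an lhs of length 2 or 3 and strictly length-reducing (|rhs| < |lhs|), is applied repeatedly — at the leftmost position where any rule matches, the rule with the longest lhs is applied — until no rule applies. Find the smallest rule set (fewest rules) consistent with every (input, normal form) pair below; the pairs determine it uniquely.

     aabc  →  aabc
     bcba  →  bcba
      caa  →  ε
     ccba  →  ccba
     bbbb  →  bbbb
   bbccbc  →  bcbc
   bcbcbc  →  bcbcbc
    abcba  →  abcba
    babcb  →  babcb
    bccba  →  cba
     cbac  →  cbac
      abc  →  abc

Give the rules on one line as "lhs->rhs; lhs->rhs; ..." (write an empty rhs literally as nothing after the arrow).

  | aabc
  | bcba
  | caa => ε
  | ccba

bcc->c; caa->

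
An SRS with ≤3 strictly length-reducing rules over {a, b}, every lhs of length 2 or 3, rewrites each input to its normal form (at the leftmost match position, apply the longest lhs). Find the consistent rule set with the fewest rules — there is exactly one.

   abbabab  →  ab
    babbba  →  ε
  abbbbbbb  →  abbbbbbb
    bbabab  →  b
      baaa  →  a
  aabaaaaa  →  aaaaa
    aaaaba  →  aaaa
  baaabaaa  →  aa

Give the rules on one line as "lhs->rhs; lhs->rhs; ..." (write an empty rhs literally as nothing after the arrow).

  | abbabab => ababab => abab => ab
  | babbba => bbba => bba => ba => ε
  | abbbbbbb
  | bbabab => babab => bab => b

ba->; baa->; bba->ba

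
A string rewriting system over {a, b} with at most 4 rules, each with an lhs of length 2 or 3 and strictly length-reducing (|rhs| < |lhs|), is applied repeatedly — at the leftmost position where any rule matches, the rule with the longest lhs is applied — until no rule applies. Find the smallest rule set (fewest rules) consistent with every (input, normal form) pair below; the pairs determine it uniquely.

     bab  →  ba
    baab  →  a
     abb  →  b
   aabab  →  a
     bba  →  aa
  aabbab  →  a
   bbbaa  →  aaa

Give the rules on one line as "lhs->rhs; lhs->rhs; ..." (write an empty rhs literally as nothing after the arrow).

  | bab => ba
  | baab => bbb => ab => a
  | abb => b
  | aabab => bbab => aab => bb => a

aab->bb; ab->a; abb->b; bb->a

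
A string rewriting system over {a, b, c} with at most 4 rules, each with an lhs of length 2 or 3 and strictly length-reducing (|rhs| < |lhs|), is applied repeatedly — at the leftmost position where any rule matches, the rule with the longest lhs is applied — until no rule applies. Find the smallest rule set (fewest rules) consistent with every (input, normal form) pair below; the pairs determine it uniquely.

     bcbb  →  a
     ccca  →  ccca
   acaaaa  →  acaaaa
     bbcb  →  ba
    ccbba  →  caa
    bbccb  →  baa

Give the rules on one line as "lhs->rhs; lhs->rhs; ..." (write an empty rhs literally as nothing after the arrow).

ab->a; bc->a; cb->a

  | bcbb => abb => ab => a
  | ccca
  | acaaaa
  | bbcb => bab => ba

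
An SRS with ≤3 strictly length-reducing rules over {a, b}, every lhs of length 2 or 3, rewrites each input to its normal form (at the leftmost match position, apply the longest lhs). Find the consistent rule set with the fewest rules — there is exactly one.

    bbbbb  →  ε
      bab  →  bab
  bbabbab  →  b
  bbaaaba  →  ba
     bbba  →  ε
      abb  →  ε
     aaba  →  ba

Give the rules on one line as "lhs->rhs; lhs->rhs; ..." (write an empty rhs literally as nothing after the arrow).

aa->; bb->a; bbb->a

  | bbbbb => abb => aa => ε
  | bab
  | bbabbab => aabbab => bbab => aab => b
  | bbaaaba => aaaaba => aaba => ba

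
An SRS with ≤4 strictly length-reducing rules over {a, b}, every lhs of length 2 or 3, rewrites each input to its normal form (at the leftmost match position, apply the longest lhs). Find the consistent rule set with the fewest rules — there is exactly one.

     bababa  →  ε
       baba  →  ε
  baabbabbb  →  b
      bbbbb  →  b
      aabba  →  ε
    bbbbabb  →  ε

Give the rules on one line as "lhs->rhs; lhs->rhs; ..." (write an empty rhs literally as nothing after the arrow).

aa->; ba->; bb->a

  | bababa => baba => ba => ε
  | baba => ba => ε
  | baabbabbb => abbabbb => aaabbb => abbb => aab => b
  | bbbbb => abbb => aab => b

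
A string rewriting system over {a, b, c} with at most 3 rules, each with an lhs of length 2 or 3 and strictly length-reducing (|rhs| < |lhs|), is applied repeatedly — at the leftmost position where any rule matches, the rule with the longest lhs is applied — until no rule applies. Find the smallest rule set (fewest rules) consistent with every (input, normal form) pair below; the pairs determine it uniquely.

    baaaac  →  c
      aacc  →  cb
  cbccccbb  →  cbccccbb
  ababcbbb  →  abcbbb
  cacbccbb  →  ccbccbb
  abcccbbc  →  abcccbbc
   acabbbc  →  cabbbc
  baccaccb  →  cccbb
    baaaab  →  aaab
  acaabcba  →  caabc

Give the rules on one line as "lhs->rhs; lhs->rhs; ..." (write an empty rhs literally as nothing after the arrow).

ac->c; acc->cb; ba->

  | baaaac => aaac => aac => ac => c
  | aacc => acb => cb
  | cbccccbb
  | ababcbbb => abcbbb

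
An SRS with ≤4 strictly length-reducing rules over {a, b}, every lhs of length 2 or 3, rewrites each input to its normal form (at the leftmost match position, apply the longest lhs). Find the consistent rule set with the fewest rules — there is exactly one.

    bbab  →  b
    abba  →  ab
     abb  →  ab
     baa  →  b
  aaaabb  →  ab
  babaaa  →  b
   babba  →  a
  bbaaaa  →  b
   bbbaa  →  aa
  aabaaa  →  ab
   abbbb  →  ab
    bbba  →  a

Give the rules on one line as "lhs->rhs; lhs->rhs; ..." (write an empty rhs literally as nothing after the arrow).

aab->ab; ba->b; bb->b; bbb->

  | bbab => bab => bb => b
  | abba => aba => ab
  | abb => ab
  | baa => ba => b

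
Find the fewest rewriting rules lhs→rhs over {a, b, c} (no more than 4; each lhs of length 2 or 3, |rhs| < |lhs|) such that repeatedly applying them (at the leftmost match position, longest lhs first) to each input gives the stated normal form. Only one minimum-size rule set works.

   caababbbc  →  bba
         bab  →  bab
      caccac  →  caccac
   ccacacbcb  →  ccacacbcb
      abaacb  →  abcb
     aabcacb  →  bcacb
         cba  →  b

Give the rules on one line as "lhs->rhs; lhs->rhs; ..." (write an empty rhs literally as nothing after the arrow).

  | caababbbc => cbabbbc => bbbbc => bba
  | bab
  | caccac
  | ccacacbcb

aa->; bbc->a; cba->b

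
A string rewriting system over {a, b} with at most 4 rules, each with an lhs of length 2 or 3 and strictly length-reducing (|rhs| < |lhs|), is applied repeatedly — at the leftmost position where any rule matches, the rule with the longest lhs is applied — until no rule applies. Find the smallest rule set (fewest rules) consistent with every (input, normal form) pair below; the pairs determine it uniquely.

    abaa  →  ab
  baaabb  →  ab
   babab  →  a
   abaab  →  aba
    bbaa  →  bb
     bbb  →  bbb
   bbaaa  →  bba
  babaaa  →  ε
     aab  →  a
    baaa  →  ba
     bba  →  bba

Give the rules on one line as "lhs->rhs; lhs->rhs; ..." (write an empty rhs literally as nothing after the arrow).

aa->; aab->a; bab->a

  | abaa => ab
  | baaabb => babb => ab
  | babab => aab => a
  | abaab => aba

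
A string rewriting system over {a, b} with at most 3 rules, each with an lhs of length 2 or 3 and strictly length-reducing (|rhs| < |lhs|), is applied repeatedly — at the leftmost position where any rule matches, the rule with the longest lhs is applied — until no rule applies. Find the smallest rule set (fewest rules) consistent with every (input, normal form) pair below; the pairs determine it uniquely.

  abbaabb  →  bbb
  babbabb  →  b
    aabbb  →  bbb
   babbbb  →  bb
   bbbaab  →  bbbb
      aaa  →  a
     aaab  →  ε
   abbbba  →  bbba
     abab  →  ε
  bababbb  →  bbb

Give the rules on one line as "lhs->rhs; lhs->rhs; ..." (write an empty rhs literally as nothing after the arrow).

aa->; ab->; bab->a

  | abbaabb => baabb => bbb
  | babbabb => ababb => abb => b
  | aabbb => bbb
  | babbbb => abbb => bb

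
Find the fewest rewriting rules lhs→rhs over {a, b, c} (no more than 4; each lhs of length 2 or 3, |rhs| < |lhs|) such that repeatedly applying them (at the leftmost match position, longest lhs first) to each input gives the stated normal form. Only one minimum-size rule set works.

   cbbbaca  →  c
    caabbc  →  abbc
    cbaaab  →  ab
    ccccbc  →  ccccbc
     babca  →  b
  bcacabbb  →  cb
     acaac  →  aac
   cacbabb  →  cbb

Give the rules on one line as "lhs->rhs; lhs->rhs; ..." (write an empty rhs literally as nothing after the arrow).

ba->; bbb->c; ca->

  | cbbbaca => ccaca => cca => c
  | caabbc => abbc
  | cbaaab => caab => ab
  | ccccbc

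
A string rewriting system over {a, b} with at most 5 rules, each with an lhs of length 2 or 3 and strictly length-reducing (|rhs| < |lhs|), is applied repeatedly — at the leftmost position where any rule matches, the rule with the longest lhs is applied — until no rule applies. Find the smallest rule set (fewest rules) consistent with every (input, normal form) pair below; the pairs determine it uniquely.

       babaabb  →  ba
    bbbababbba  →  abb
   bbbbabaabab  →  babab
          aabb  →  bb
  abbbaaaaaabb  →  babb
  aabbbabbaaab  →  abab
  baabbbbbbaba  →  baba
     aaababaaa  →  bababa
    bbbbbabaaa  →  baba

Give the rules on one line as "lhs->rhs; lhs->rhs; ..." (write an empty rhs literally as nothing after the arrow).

aa->b; aab->b; bba->ba; bbb->

  | babaabb => babbb => ba
  | bbbababbba => ababbba => abaa => abb
  | bbbbabaabab => babaabab => babbab => babab
  | aabb => bb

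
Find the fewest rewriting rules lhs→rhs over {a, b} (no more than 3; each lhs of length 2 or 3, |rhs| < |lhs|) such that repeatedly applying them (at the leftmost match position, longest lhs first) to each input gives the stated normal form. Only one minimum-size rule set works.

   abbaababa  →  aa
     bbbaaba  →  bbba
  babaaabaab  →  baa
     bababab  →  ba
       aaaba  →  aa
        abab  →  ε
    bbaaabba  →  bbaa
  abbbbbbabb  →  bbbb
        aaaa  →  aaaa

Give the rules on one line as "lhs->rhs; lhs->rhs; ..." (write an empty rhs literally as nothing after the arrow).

aab->; ab->a; abb->

  | abbaababa => aababa => aba => aa
  | bbbaaba => bbba
  | babaaabaab => baaaabaab => baaaab => baa
  | bababab => baabab => bab => ba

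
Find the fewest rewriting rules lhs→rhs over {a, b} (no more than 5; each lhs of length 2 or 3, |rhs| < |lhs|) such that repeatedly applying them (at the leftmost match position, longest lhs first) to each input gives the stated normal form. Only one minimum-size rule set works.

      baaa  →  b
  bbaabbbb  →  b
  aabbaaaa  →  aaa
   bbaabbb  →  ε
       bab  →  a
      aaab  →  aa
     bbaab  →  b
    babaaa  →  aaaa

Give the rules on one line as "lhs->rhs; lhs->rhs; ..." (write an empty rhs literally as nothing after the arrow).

ab->; aba->; ba->b; bab->a

  | baaa => baa => ba => b
  | bbaabbbb => bbabbbb => babbb => abb => b
  | aabbaaaa => abaaaa => aaa
  | bbaabbb => bbabbb => babb => ab => ε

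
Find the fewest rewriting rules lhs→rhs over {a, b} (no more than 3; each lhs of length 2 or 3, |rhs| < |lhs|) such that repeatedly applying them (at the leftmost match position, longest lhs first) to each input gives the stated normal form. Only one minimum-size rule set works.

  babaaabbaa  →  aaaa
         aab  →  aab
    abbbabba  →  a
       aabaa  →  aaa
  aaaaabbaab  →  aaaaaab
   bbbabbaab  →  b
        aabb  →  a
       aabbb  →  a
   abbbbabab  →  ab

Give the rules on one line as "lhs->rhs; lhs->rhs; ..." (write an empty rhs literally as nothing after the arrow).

abb->ba; ba->; bab->

  | babaaabbaa => aaabbaa => aabaaa => aaaa
  | aab
  | abbbabba => bababba => abba => baa => a
  | aabaa => aaa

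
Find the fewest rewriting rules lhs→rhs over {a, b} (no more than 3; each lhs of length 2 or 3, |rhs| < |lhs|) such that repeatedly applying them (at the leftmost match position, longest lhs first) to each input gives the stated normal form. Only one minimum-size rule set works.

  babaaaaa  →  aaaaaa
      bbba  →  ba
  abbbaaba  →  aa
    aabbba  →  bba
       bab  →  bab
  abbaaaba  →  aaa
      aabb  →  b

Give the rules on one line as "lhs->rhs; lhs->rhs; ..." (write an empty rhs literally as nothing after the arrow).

aab->; baa->aa; bbb->b

  | babaaaaa => baaaaaa => aaaaaa
  | bbba => ba
  | abbbaaba => abaaba => aaaba => aa
  | aabbba => bba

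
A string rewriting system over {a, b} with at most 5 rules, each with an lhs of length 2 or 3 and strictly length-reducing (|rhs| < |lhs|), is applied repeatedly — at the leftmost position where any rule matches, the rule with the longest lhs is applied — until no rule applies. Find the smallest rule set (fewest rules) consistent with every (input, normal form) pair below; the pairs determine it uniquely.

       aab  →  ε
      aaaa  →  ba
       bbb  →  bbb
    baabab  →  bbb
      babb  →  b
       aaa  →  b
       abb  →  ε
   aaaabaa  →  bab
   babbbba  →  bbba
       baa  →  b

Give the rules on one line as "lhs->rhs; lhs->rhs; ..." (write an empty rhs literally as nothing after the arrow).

aa->; aaa->b; aab->aa; abb->

  | aab => aa => ε
  | aaaa => ba
  | bbb
  | baabab => baaab => bbb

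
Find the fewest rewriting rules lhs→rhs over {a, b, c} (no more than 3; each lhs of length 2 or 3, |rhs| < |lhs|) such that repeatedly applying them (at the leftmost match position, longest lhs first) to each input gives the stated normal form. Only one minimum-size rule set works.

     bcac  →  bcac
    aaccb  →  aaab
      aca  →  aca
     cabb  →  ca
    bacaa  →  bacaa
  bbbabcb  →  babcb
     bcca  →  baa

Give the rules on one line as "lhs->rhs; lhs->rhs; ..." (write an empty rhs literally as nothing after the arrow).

bb->; cc->a

  | bcac
  | aaccb => aaab
  | aca
  | cabb => ca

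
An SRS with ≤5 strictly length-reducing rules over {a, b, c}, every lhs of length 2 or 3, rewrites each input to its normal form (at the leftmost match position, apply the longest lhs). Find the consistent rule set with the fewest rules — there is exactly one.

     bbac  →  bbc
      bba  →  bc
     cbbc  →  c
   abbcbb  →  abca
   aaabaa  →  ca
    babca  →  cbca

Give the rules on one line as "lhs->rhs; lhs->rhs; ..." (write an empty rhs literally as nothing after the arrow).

ac->c; ba->c; bac->bc; cbb->aa

  | bbac => bbc
  | bba => bc
  | cbbc => aac => ac => c
  | abbcbb => abbaa => abca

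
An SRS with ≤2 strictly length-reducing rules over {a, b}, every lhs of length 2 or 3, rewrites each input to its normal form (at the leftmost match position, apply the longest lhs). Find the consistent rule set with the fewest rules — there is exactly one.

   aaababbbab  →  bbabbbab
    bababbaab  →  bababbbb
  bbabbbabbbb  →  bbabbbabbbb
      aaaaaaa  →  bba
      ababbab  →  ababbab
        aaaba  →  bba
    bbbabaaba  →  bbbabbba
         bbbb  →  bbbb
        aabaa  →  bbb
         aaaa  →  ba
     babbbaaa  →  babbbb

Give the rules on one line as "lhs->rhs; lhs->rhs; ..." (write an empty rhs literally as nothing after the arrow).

aa->b; aaa->b

  | aaababbbab => bbabbbab
  | bababbaab => bababbbb
  | bbabbbabbbb
  | aaaaaaa => baaaa => bba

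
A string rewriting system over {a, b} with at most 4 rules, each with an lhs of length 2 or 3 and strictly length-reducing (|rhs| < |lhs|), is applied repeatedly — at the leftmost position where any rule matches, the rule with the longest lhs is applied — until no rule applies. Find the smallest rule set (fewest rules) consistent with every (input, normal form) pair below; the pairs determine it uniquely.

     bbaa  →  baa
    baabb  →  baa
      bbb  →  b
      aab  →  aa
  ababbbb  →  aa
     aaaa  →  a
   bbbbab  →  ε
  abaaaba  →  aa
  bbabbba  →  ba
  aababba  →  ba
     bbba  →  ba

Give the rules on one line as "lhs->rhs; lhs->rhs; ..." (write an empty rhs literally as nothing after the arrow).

aaa->; ab->a; bab->; bb->b

  | bbaa => baa
  | baabb => baab => baa
  | bbb => bb => b
  | aab => aa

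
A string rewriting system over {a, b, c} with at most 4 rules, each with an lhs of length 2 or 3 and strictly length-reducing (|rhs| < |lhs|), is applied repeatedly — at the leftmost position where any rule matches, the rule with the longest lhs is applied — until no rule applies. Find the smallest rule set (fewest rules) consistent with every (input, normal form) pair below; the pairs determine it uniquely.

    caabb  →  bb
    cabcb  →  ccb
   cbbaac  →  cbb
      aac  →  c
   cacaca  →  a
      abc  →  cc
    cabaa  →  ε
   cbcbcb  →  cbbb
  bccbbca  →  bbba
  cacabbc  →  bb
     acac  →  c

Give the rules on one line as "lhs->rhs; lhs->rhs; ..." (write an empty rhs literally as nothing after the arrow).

  | caabb => aabb => bb
  | cabcb => abcb => ccb
  | cbbaac => cbbc => cbb
  | aac => c

aa->; ab->c; bc->b; ca->a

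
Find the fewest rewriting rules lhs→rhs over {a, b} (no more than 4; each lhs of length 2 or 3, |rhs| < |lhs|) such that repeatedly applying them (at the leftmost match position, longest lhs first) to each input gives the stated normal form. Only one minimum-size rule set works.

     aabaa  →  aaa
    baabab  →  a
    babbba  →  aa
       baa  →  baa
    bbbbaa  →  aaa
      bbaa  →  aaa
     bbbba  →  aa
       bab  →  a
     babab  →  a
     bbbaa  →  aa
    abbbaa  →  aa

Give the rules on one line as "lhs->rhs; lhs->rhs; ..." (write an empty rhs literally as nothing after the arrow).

ab->b; aba->a; bb->a

  | aabaa => aaa
  | baabab => baab => bab => bb => a
  | babbba => bbbba => abba => bba => aa
  | baa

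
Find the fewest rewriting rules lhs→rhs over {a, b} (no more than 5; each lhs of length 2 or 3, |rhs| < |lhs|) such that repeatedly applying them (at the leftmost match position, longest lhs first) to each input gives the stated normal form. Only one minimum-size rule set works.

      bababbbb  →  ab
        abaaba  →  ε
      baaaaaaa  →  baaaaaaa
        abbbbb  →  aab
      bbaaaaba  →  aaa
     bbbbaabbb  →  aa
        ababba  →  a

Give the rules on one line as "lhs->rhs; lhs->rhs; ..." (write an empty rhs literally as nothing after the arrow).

  | bababbbb => bbbbb => abb => ab
  | abaaba => aba => ε
  | baaaaaaa
  | abbbbb => aabb => aab

aba->; bb->b; bba->a; bbb->a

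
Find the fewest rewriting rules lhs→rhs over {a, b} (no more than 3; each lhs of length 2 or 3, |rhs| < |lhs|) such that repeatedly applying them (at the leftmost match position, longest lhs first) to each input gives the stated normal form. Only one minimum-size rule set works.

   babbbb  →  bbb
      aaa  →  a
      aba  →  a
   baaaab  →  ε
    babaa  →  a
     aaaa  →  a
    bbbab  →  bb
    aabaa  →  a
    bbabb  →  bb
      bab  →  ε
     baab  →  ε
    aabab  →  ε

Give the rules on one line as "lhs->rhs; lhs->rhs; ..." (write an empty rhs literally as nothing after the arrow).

  | babbbb => bbb
  | aaa => aa => a
  | aba => a
  | baaaab => baaab => baab => bab => ε

aa->a; ab->; bab->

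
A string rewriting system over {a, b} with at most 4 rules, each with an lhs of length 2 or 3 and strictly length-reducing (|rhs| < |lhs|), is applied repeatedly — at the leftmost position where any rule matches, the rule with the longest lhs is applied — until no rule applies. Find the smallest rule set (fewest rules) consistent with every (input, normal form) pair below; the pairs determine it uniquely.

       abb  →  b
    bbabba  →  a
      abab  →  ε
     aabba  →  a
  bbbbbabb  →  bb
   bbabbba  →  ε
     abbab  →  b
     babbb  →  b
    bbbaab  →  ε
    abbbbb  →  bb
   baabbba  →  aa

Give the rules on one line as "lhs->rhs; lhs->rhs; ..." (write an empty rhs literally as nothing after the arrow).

ab->; ba->; bba->aa; bbb->b

  | abb => b
  | bbabba => aabba => aba => a
  | abab => ab => ε
  | aabba => aba => a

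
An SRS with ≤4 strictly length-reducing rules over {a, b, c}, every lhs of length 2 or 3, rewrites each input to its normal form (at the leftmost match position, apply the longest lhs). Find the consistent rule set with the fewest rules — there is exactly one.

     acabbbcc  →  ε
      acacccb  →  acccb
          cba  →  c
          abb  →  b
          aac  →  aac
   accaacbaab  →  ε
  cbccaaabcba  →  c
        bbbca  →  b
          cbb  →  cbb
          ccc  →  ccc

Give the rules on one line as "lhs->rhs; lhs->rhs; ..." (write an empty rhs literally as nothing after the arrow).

ab->; ba->; bc->; ca->

  | acabbbcc => abbbcc => bbcc => bc => ε
  | acacccb => acccb
  | cba => c
  | abb => b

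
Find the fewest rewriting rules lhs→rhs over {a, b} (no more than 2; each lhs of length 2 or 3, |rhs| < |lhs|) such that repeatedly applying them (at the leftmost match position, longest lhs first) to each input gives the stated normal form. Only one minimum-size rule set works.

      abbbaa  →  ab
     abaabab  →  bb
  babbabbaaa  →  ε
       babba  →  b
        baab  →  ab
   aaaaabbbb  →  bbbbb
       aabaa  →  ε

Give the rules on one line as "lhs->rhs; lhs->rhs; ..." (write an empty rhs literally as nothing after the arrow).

  | abbbaa => abba => ab
  | abaabab => aabab => bbab => bb
  | babbabbaaa => bbabbaaa => bbbaaa => bbaa => ba => ε
  | babba => bba => b

aa->b; ba->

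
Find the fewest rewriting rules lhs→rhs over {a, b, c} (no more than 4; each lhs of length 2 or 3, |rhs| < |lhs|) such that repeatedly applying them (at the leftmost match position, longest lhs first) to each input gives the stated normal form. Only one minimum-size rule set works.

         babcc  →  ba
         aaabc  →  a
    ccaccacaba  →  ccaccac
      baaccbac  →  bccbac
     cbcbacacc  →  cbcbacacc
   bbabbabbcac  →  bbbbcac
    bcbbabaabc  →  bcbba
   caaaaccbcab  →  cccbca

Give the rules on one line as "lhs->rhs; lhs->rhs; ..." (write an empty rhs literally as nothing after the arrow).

  | babcc => babc => bab => ba
  | aaabc => abc => ab => a
  | ccaccacaba => ccaccacaa => ccaccac
  | baaccbac => bccbac

aa->; ab->a; abc->ab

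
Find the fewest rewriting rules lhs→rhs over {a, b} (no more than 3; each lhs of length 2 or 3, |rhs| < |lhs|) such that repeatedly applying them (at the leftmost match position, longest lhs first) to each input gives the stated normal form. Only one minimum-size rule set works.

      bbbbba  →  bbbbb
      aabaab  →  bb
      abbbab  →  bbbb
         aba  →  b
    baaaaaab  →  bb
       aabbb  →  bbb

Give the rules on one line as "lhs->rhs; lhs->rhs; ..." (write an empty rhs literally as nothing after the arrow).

ab->b; ba->b

  | bbbbba => bbbbb
  | aabaab => abaab => baab => bab => bb
  | abbbab => bbbab => bbbb
  | aba => ba => b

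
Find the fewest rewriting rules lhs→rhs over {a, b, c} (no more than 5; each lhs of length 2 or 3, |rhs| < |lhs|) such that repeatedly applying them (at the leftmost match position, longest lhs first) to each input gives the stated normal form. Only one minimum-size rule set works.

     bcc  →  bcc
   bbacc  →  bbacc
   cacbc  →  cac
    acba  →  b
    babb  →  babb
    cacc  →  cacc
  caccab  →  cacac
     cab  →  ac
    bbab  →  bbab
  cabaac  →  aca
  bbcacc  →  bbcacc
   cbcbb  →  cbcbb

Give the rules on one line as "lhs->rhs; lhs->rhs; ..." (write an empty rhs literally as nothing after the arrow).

  | bcc
  | bbacc
  | cacbc => cac
  | acba => aa => b

aa->b; aac->a; acb->a; cab->ac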